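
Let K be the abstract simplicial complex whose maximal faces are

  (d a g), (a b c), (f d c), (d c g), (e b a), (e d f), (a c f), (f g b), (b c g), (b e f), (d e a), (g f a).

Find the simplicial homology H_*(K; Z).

Take the total order a < b < c < d < e < f < g on the vertex set. Then K (dimension 2) consists of the simplices:

  0-simplices (7): a, b, c, d, e, f, g
  1-simplices (18): ab, ac, ad, ae, af, ag, bc, be, bf, bg, cd, cf, cg, de, df, dg, ef, fg
  2-simplices (12): abc, abe, acf, ade, adg, afg, bcg, bef, bfg, cdf, cdg, def

Hence C_0 ≅ Z^7, C_1 ≅ Z^18, C_2 ≅ Z^12.

The boundary map ∂_1: C_1 → C_0 maps an edge to its endpoints' difference, ∂[p,q] = q − p.
As a 7×18 matrix over Z this has rank 6, with invariant factors (1,1,1,1,1,1).

∂_2: C_2 → C_1 acts by ∂[p,q,r] = [q,r] − [p,r] + [p,q]. For instance
  ∂abc = bc − ac + ab,
  ∂bfg = fg − bg + bf.
As a 18×12 matrix over Z this has rank 12, with invariant factors (1,1,1,1,1,1,1,1,1,1,1,2).

From H_k ≅ ker(∂_k) / im(∂_{k+1}) we obtain:

  H_0: rank C_0 − rank ∂_1 = 7 − 6 = 1, and the invariant factors of ∂_1 are all 1, so H_0 = Z.
  H_1: rank ker ∂_1 − rank ∂_2 = (18 − 6) − 12 = 0, and ∂_2 has invariant factor 2 > 1, so H_1 = Z/2.
  H_2: rank ker ∂_2 − rank ∂_3 = (12 − 12) − 0 = 0, and there is no ∂_3, so H_2 = 0.

(K is a triangulation of the real projective plane RP^2.)

H_0 = Z,  H_1 = Z/2,  H_2 = 0.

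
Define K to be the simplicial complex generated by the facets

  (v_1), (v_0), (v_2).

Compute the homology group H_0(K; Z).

H_0 ≅ Z^3.

Order the vertices as v_0 < v_1 < v_2. Listing each simplex with vertices in this order, K has dimension 0 with simplices:

  0-simplices (3): [v_0], [v_1], [v_2]

so the chain groups are C_0 ≅ Z^3.

Now H_k = ker ∂_k / im ∂_{k+1}, so:

  H_0: rank C_0 − rank ∂_1 = 3 − 0 = 3, and there is no ∂_1, so H_0 = Z^3.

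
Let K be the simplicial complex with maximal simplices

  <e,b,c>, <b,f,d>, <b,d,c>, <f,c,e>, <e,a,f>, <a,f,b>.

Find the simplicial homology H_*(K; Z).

Order the vertices as a < b < c < d < e < f. Listing each simplex with vertices in this order, K has dimension 2 with simplices:

  0-simplices (6): a, b, c, d, e, f
  1-simplices (12): ab, ae, af, bc, bd, be, bf, cd, ce, cf, df, ef
  2-simplices (6): abf, aef, bcd, bce, bdf, cef

so the chain groups are C_0 ≅ Z^6, C_1 ≅ Z^12, C_2 ≅ Z^6.

Boundary ∂_1: C_1 → C_0 is given by ∂[p,q] = [q] − [p]. For instance
  ∂cf = f − c.
As a 6×12 matrix over Z this has rank 5, with invariant factors (1,1,1,1,1).

The boundary map ∂_2: C_2 → C_1 sends each 2-simplex [p,q,r] to [q,r] − [p,r] + [p,q]. For instance
  ∂bdf = df − bf + bd,
  ∂bce = ce − be + bc.
This gives a 12×6 integer matrix of rank 6; reducing to Smith normal form yields diagonal entries (1,1,1,1,1,1).

From H_k ≅ ker(∂_k) / im(∂_{k+1}) we obtain:

  H_0: rank C_0 − rank ∂_1 = 6 − 5 = 1, and the invariant factors of ∂_1 are all 1, so H_0 ≅ Z.
  H_1: rank ker ∂_1 − rank ∂_2 = (12 − 5) − 6 = 1, and the invariant factors of ∂_2 are all 1, so H_1 ≅ Z.
  H_2: rank ker ∂_2 − rank ∂_3 = (6 − 6) − 0 = 0, and there is no ∂_3, so H_2 ≅ 0.

H_0 ≅ Z,  H_1 ≅ Z,  H_2 = 0.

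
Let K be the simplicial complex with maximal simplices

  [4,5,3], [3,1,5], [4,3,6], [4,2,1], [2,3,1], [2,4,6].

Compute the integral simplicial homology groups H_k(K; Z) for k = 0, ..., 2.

H_0 ≅ Z,  H_1 ≅ Z,  H_2 = 0.

We work with the vertex ordering 1 < 2 < 3 < 4 < 5 < 6. The simplices of K, each written with vertices in increasing order, are:

  0-simplices (6): [1], [2], [3], [4], [5], [6]
  1-simplices (12): [1,2], [1,3], [1,4], [1,5], [2,3], [2,4], [2,6], [3,4], [3,5], [3,6], [4,5], [4,6]
  2-simplices (6): [1,2,3], [1,2,4], [1,3,5], [2,4,6], [3,4,5], [3,4,6]

so the chain groups are C_0 ≅ Z^6, C_1 ≅ Z^12, C_2 ≅ Z^6.

Boundary ∂_1: C_1 → C_0 maps an edge to its endpoints' difference, ∂[p,q] = q − p.
The 6×12 boundary matrix has rank 5 and Smith normal form diag(1,1,1,1,1).

∂_2: C_2 → C_1 sends each 2-simplex [p,q,r] to [q,r] − [p,r] + [p,q]. For instance
  ∂[1,2,4] = [2,4] − [1,4] + [1,2],
  ∂[2,4,6] = [4,6] − [2,6] + [2,4].
This gives a 12×6 integer matrix of rank 6; reducing to Smith normal form yields diagonal entries (1,1,1,1,1,1).

From H_k ≅ ker(∂_k) / im(∂_{k+1}) we obtain:

  H_0: rank C_0 − rank ∂_1 = 6 − 5 = 1, and the invariant factors of ∂_1 are all 1, so H_0 ≅ Z.
  H_1: rank ker ∂_1 − rank ∂_2 = (12 − 5) − 6 = 1, and the invariant factors of ∂_2 are all 1, so H_1 ≅ Z.
  H_2: rank ker ∂_2 − rank ∂_3 = (6 − 6) − 0 = 0, and there is no ∂_3, so H_2 ≅ 0.

As a check, the Euler characteristic is 6 − 12 + 6 = 0, which agrees with 1 − 1 + 0 = 0.
(K is a triangulation of the cylinder S^1 x I.)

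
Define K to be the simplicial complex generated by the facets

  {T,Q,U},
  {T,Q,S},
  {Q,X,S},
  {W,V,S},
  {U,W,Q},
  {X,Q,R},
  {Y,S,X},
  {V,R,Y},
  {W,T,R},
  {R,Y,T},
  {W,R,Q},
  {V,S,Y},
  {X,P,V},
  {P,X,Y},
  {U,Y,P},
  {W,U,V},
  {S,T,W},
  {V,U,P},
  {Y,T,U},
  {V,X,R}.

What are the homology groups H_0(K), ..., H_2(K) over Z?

We work with the vertex ordering P < Q < R < S < T < U < V < W < X < Y. The simplices of K, each written with vertices in increasing order, are:

  0-simplices (10): P, Q, R, S, T, U, V, W, X, Y
  1-simplices (30): PU, PV, PX, PY, QR, QS, QT, QU, QW, QX, RT, RV, RW, RX, RY, ST, SV, SW, SX, SY, TU, TW, TY, UV, UW, UY, VW, VX, VY, XY
  2-simplices (20): PUV, PUY, PVX, PXY, QRW, QRX, QST, QSX, QTU, QUW, RTW, RTY, RVX, RVY, STW, SVW, SVY, SXY, TUY, UVW

Hence C_0 ≅ Z^10, C_1 ≅ Z^30, C_2 ≅ Z^20.

Boundary ∂_1: C_1 → C_0 maps an edge to its endpoints' difference, ∂[p,q] = q − p. For instance
  ∂TU = U − T.
The 10×30 boundary matrix has rank 9 and Smith normal form diag(1,1,1,1,1,1,1,1,1).

∂_2: C_2 → C_1 maps a triangle to the signed sum of its edges. For instance
  ∂PUV = UV − PV + PU,
  ∂UVW = VW − UW + UV.
The 30×20 boundary matrix has rank 20 and Smith normal form diag(1,1,1,1,1,1,1,1,1,1,1,1,1,1,1,1,1,1,1,2).

Reading off H_k = ker ∂_k / im ∂_{k+1}:

  H_0: rank C_0 − rank ∂_1 = 10 − 9 = 1, and the invariant factors of ∂_1 are all 1, so H_0 ≅ Z.
  H_1: rank ker ∂_1 − rank ∂_2 = (30 − 9) − 20 = 1, and ∂_2 has invariant factor 2 > 1, so H_1 ≅ Z ⊕ Z/2.
  H_2: rank ker ∂_2 − rank ∂_3 = (20 − 20) − 0 = 0, and there is no ∂_3, so H_2 ≅ 0.

H_0 = Z,  H_1 = Z ⊕ Z/2,  H_2 = 0.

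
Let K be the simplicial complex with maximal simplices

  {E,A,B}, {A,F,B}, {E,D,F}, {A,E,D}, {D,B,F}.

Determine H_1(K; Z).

We work with the vertex ordering A < B < D < E < F. The simplices of K, each written with vertices in increasing order, are:

  0-simplices (5): A, B, D, E, F
  1-simplices (10): AB, AD, AE, AF, BD, BE, BF, DE, DF, EF
  2-simplices (5): ABE, ABF, ADE, BDF, DEF

Hence C_0 ≅ Z^5, C_1 ≅ Z^10, C_2 ≅ Z^5.

The boundary map ∂_1: C_1 → C_0 is given by ∂[p,q] = [q] − [p].
The 5×10 boundary matrix has rank 4 and Smith normal form diag(1,1,1,1).

The boundary map ∂_2: C_2 → C_1 maps a triangle to the signed sum of its edges. For instance
  ∂ABE = BE − AE + AB,
  ∂DEF = EF − DF + DE.
This gives a 10×5 integer matrix of rank 5; reducing to Smith normal form yields diagonal entries (1,1,1,1,1).

Computing H_k = (kernel of ∂_k) / (image of ∂_{k+1}):

  H_1: rank ker ∂_1 − rank ∂_2 = (10 − 4) − 5 = 1, and the invariant factors of ∂_2 are all 1, so H_1 = Z.

(K is a triangulation of the Möbius band.)

H_1 ≅ Z.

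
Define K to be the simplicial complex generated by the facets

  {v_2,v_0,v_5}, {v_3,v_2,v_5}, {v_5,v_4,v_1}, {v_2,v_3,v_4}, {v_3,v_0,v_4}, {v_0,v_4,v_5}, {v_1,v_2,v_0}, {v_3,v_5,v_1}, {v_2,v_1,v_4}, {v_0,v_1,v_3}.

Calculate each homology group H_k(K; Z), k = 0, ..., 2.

Order the vertices as v_0 < v_1 < v_2 < v_3 < v_4 < v_5. Listing each simplex with vertices in this order, K has dimension 2 with simplices:

  0-simplices (6): [v_0], [v_1], [v_2], [v_3], [v_4], [v_5]
  1-simplices (15): (15 of them)
  2-simplices (10): [v_0,v_1,v_2], [v_0,v_1,v_3], [v_0,v_2,v_5], [v_0,v_3,v_4], [v_0,v_4,v_5], [v_1,v_2,v_4], [v_1,v_3,v_5], [v_1,v_4,v_5], [v_2,v_3,v_4], [v_2,v_3,v_5]

Hence C_0 ≅ Z^6, C_1 ≅ Z^15, C_2 ≅ Z^10.

The boundary map ∂_1: C_1 → C_0 maps an edge to its endpoints' difference, ∂[p,q] = q − p. For instance
  ∂[v_2,v_4] = [v_4] − [v_2].
The resulting 6×15 matrix has rank 5, and its Smith normal form has invariant factors (1,1,1,1,1).

∂_2: C_2 → C_1 sends each 2-simplex [p,q,r] to [q,r] − [p,r] + [p,q]. For instance
  ∂[v_1,v_3,v_5] = [v_3,v_5] − [v_1,v_5] + [v_1,v_3],
  ∂[v_0,v_2,v_5] = [v_2,v_5] − [v_0,v_5] + [v_0,v_2].
As a 15×10 matrix over Z this has rank 10, with invariant factors (1,1,1,1,1,1,1,1,1,2).

Reading off H_k = ker ∂_k / im ∂_{k+1}:

  H_0: rank C_0 − rank ∂_1 = 6 − 5 = 1, and the invariant factors of ∂_1 are all 1, so H_0 ≅ Z.
  H_1: rank ker ∂_1 − rank ∂_2 = (15 − 5) − 10 = 0, and ∂_2 has invariant factor 2 > 1, so H_1 ≅ Z/2.
  H_2: rank ker ∂_2 − rank ∂_3 = (10 − 10) − 0 = 0, and there is no ∂_3, so H_2 ≅ 0.

H_0 = Z,  H_1 = Z/2,  H_2 = 0.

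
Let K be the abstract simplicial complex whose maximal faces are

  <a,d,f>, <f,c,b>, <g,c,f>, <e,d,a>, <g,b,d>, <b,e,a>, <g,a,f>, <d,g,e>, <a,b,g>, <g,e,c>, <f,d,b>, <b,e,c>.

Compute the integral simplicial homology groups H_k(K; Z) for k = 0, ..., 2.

H_0 ≅ Z,  H_1 ≅ Z_2,  H_2 = 0.

K has 7 vertices, 18 edges, 12 triangles.
rank ∂_0 = 0, rank ∂_1 = 6 ⇒ b_0 = 7 − 0 − 6 = 1; all invariant factors of ∂_1 are 1 so no torsion. So H_0 = Z.
rank ∂_1 = 6, rank ∂_2 = 12 ⇒ b_1 = 18 − 6 − 12 = 0; ∂_2 has invariant factor(s) [2] giving torsion. So H_1 = Z_2.
rank ∂_2 = 12, rank ∂_3 = 0 ⇒ b_2 = 12 − 12 − 0 = 0. So H_2 = 0.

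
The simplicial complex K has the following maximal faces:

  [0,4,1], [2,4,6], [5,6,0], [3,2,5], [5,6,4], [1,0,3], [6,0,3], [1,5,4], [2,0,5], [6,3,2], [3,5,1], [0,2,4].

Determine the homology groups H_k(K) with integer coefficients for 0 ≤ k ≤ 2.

We work with the vertex ordering 0 < 1 < 2 < 3 < 4 < 5 < 6. The simplices of K, each written with vertices in increasing order, are:

  0-simplices (7): [0], [1], [2], [3], [4], [5], [6]
  1-simplices (18): [0,1], [0,2], [0,3], [0,4], [0,5], [0,6], [1,3], [1,4], [1,5], [2,3], [2,4], [2,5], [2,6], [3,5], [3,6], [4,5], [4,6], [5,6]
  2-simplices (12): [0,1,3], [0,1,4], [0,2,4], [0,2,5], [0,3,6], [0,5,6], [1,3,5], [1,4,5], [2,3,5], [2,3,6], [2,4,6], [4,5,6]

giving chain groups C_0 ≅ Z^7, C_1 ≅ Z^18, C_2 ≅ Z^12.

Boundary ∂_1: C_1 → C_0 maps an edge to its endpoints' difference, ∂[p,q] = q − p. For instance
  ∂[0,5] = [5] − [0].
The resulting 7×18 matrix has rank 6, and its Smith normal form has invariant factors (1,1,1,1,1,1).

∂_2: C_2 → C_1 acts by ∂[p,q,r] = [q,r] − [p,r] + [p,q]. For instance
  ∂[2,3,6] = [3,6] − [2,6] + [2,3],
  ∂[0,2,4] = [2,4] − [0,4] + [0,2].
The 18×12 boundary matrix has rank 12 and Smith normal form diag(1,1,1,1,1,1,1,1,1,1,1,2).

From H_k ≅ ker(∂_k) / im(∂_{k+1}) we obtain:

  H_0: rank C_0 − rank ∂_1 = 7 − 6 = 1, and the invariant factors of ∂_1 are all 1, so H_0 ≅ Z.
  H_1: rank ker ∂_1 − rank ∂_2 = (18 − 6) − 12 = 0, and ∂_2 has invariant factor 2 > 1, so H_1 ≅ Z_2.
  H_2: rank ker ∂_2 − rank ∂_3 = (12 − 12) − 0 = 0, and there is no ∂_3, so H_2 ≅ 0.

H_0 ≅ Z,  H_1 ≅ Z_2,  H_2 = 0.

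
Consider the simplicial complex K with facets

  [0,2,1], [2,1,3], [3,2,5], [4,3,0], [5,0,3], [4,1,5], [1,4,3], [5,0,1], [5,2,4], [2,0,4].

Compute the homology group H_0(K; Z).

K has 6 vertices, 15 edges, 10 triangles.
rank ∂_0 = 0, rank ∂_1 = 5 ⇒ b_0 = 6 − 0 − 5 = 1; all invariant factors of ∂_1 are 1 so no torsion. So H_0 ≅ Z.

H_0 = Z.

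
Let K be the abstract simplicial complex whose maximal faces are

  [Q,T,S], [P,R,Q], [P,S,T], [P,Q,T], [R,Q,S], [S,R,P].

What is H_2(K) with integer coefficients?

We work with the vertex ordering P < Q < R < S < T. The simplices of K, each written with vertices in increasing order, are:

  0-simplices (5): P, Q, R, S, T
  1-simplices (9): PQ, PR, PS, PT, QR, QS, QT, RS, ST
  2-simplices (6): PQR, PQT, PRS, PST, QRS, QST

Hence C_0 ≅ Z^5, C_1 ≅ Z^9, C_2 ≅ Z^6.

∂_1: C_1 → C_0 maps an edge to its endpoints' difference, ∂[p,q] = q − p. For instance
  ∂ST = T − S.
The resulting 5×9 matrix has rank 4, and its Smith normal form has invariant factors (1,1,1,1).

The boundary map ∂_2: C_2 → C_1 sends each 2-simplex [p,q,r] to [q,r] − [p,r] + [p,q]. For instance
  ∂PQT = QT − PT + PQ,
  ∂QRS = RS − QS + QR.
This gives a 9×6 integer matrix of rank 5; reducing to Smith normal form yields diagonal entries (1,1,1,1,1).

Now H_k = ker ∂_k / im ∂_{k+1}, so:

  H_2: rank ker ∂_2 − rank ∂_3 = (6 − 5) − 0 = 1, and there is no ∂_3, so H_2 ≅ Z.

(K is a triangulation of the 2-sphere S^2.)

H_2 = Z.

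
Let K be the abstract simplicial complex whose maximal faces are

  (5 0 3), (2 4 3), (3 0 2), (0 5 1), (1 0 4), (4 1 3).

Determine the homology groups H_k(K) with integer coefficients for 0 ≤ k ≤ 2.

Fix the vertex order 0 < 1 < 2 < 3 < 4 < 5 and write every simplex with vertices in increasing order. Then dim K = 2 and the simplices of K are:

  0-simplices (6): [0], [1], [2], [3], [4], [5]
  1-simplices (12): [0,1], [0,2], [0,3], [0,4], [0,5], [1,3], [1,4], [1,5], [2,3], [2,4], [3,4], [3,5]
  2-simplices (6): [0,1,4], [0,1,5], [0,2,3], [0,3,5], [1,3,4], [2,3,4]

Hence C_0 ≅ Z^6, C_1 ≅ Z^12, C_2 ≅ Z^6.

∂_1: C_1 → C_0 sends each edge [p,q] (with p < q) to q − p.
This gives a 6×12 integer matrix of rank 5; reducing to Smith normal form yields diagonal entries (1,1,1,1,1).

Boundary ∂_2: C_2 → C_1 sends each 2-simplex [p,q,r] to [q,r] − [p,r] + [p,q]. For instance
  ∂[2,3,4] = [3,4] − [2,4] + [2,3],
  ∂[0,1,4] = [1,4] − [0,4] + [0,1].
The 12×6 boundary matrix has rank 6 and Smith normal form diag(1,1,1,1,1,1).

Computing H_k = (kernel of ∂_k) / (image of ∂_{k+1}):

  H_0: rank C_0 − rank ∂_1 = 6 − 5 = 1, and the invariant factors of ∂_1 are all 1, so H_0 ≅ Z.
  H_1: rank ker ∂_1 − rank ∂_2 = (12 − 5) − 6 = 1, and the invariant factors of ∂_2 are all 1, so H_1 ≅ Z.
  H_2: rank ker ∂_2 − rank ∂_3 = (6 − 6) − 0 = 0, and there is no ∂_3, so H_2 ≅ 0.

As a check, the Euler characteristic is 6 − 12 + 6 = 0, which agrees with 1 − 1 + 0 = 0.

H_0 = Z,  H_1 = Z,  H_2 = 0.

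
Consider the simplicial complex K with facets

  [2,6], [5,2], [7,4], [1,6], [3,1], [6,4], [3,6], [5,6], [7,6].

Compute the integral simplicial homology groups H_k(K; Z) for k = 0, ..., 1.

H_0 = Z,  H_1 = Z^3.

We work with the vertex ordering 1 < 2 < 3 < 4 < 5 < 6 < 7. The simplices of K, each written with vertices in increasing order, are:

  0-simplices (7): [1], [2], [3], [4], [5], [6], [7]
  1-simplices (9): [1,3], [1,6], [2,5], [2,6], [3,6], [4,6], [4,7], [5,6], [6,7]

so the chain groups are C_0 ≅ Z^7, C_1 ≅ Z^9.

The boundary map ∂_1: C_1 → C_0 maps an edge to its endpoints' difference, ∂[p,q] = q − p. For instance
  ∂[3,6] = [6] − [3].
The 7×9 boundary matrix has rank 6 and Smith normal form diag(1,1,1,1,1,1).

Now H_k = ker ∂_k / im ∂_{k+1}, so:

  H_0: rank C_0 − rank ∂_1 = 7 − 6 = 1, and the invariant factors of ∂_1 are all 1, so H_0 ≅ Z.
  H_1: rank ker ∂_1 − rank ∂_2 = (9 − 6) − 0 = 3, and there is no ∂_2, so H_1 ≅ Z^3.

(K is a triangulation of a wedge of 3 circles.)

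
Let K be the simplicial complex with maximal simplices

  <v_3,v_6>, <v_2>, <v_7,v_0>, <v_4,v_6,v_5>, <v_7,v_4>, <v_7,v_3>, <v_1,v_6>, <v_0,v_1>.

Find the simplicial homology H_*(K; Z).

K has 8 vertices, 9 edges, 1 triangle.
rank ∂_0 = 0, rank ∂_1 = 6 ⇒ b_0 = 8 − 0 − 6 = 2; all invariant factors of ∂_1 are 1 so no torsion. So H_0 = Z^2.
rank ∂_1 = 6, rank ∂_2 = 1 ⇒ b_1 = 9 − 6 − 1 = 2; all invariant factors of ∂_2 are 1 so no torsion. So H_1 = Z^2.
rank ∂_2 = 1, rank ∂_3 = 0 ⇒ b_2 = 1 − 1 − 0 = 0. So H_2 = 0.

H_0 ≅ Z^2,  H_1 ≅ Z^2,  H_2 = 0.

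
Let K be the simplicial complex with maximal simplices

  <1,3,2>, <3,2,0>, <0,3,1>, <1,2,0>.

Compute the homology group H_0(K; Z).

H_0 = Z.

Take the total order 0 < 1 < 2 < 3 on the vertex set. Then K (dimension 2) consists of the simplices:

  0-simplices (4): [0], [1], [2], [3]
  1-simplices (6): [0,1], [0,2], [0,3], [1,2], [1,3], [2,3]
  2-simplices (4): [0,1,2], [0,1,3], [0,2,3], [1,2,3]

so the chain groups are C_0 ≅ Z^4, C_1 ≅ Z^6, C_2 ≅ Z^4.

∂_1: C_1 → C_0 is given by ∂[p,q] = [q] − [p].
As a 4×6 matrix over Z this has rank 3, with invariant factors (1,1,1).

∂_2: C_2 → C_1 maps a triangle to the signed sum of its edges. For instance
  ∂[0,2,3] = [2,3] − [0,3] + [0,2],
  ∂[0,1,2] = [1,2] − [0,2] + [0,1].
This gives a 6×4 integer matrix of rank 3; reducing to Smith normal form yields diagonal entries (1,1,1).

Now H_k = ker ∂_k / im ∂_{k+1}, so:

  H_0: rank C_0 − rank ∂_1 = 4 − 3 = 1, and the invariant factors of ∂_1 are all 1, so H_0 ≅ Z.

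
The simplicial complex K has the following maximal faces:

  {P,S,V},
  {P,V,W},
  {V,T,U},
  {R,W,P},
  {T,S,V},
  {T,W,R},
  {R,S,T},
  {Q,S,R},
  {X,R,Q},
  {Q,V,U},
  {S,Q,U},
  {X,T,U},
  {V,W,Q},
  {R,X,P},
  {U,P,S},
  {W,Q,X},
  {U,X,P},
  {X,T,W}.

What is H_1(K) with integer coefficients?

We work with the vertex ordering P < Q < R < S < T < U < V < W < X. The simplices of K, each written with vertices in increasing order, are:

  0-simplices (9): P, Q, R, S, T, U, V, W, X
  1-simplices (27): PR, PS, PU, PV, PW, PX, QR, QS, QU, QV, QW, QX, RS, RT, RW, RX, ST, SU, SV, TU, TV, TW, TX, UV, UX, VW, WX
  2-simplices (18): PRW, PRX, PSU, PSV, PUX, PVW, QRS, QRX, QSU, QUV, QVW, QWX, RST, RTW, STV, TUV, TUX, TWX

so the chain groups are C_0 ≅ Z^9, C_1 ≅ Z^27, C_2 ≅ Z^18.

Boundary ∂_1: C_1 → C_0 maps an edge to its endpoints' difference, ∂[p,q] = q − p. For instance
  ∂QX = X − Q.
The 9×27 boundary matrix has rank 8 and Smith normal form diag(1,1,1,1,1,1,1,1).

The boundary map ∂_2: C_2 → C_1 acts by ∂[p,q,r] = [q,r] − [p,r] + [p,q]. For instance
  ∂TWX = WX − TX + TW,
  ∂QRX = RX − QX + QR.
As a 27×18 matrix over Z this has rank 18, with invariant factors (1,1,1,1,1,1,1,1,1,1,1,1,1,1,1,1,1,2).

Now H_k = ker ∂_k / im ∂_{k+1}, so:

  H_1: rank ker ∂_1 − rank ∂_2 = (27 − 8) − 18 = 1, and ∂_2 has invariant factor 2 > 1, so H_1 = Z ⊕ Z_2.

(K is a triangulation of the Klein bottle.)

H_1 ≅ Z ⊕ Z_2.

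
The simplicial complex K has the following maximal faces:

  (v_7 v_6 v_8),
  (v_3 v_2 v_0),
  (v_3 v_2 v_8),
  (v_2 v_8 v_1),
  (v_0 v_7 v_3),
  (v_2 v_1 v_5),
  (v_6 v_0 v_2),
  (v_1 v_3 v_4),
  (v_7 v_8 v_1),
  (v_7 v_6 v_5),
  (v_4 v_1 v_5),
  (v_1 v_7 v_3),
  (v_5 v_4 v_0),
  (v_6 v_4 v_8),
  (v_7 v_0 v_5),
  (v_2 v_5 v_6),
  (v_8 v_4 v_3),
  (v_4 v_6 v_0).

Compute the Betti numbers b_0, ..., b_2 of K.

We work with the vertex ordering v_0 < v_1 < v_2 < v_3 < v_4 < v_5 < v_6 < v_7 < v_8. The simplices of K, each written with vertices in increasing order, are:

  0-simplices (9): [v_0], [v_1], [v_2], [v_3], [v_4], [v_5], [v_6], [v_7], [v_8]
  1-simplices (27): (27 of them)
  2-simplices (18): (18 of them)

so the chain groups are C_0 ≅ Z^9, C_1 ≅ Z^27, C_2 ≅ Z^18.

The boundary map ∂_1: C_1 → C_0 is given by ∂[p,q] = [q] − [p].
The resulting 9×27 matrix has rank 8, and its Smith normal form has invariant factors (1,1,1,1,1,1,1,1).

Boundary ∂_2: C_2 → C_1 maps a triangle to the signed sum of its edges. For instance
  ∂[v_1,v_3,v_7] = [v_3,v_7] − [v_1,v_7] + [v_1,v_3],
  ∂[v_1,v_4,v_5] = [v_4,v_5] − [v_1,v_5] + [v_1,v_4].
This gives a 27×18 integer matrix of rank 18; reducing to Smith normal form yields diagonal entries (1,1,1,1,1,1,1,1,1,1,1,1,1,1,1,1,1,2).

Now H_k = ker ∂_k / im ∂_{k+1}, so:

  H_0: rank C_0 − rank ∂_1 = 9 − 8 = 1, and the invariant factors of ∂_1 are all 1, so H_0 = Z.
  H_1: rank ker ∂_1 − rank ∂_2 = (27 − 8) − 18 = 1, and ∂_2 has invariant factor 2 > 1, so H_1 = Z ⊕ Z/2Z.
  H_2: rank ker ∂_2 − rank ∂_3 = (18 − 18) − 0 = 0, and there is no ∂_3, so H_2 = 0.

As a check, the Euler characteristic is 9 − 27 + 18 = 0, which agrees with 1 − 1 + 0 = 0.

Hence the Betti numbers are b_0 = 1, b_1 = 1, b_2 = 0.

b_0 = 1, b_1 = 1, b_2 = 0.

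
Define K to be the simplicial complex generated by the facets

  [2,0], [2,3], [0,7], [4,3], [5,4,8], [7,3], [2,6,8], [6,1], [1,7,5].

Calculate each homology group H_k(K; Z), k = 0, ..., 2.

H_0 ≅ Z,  H_1 ≅ Z^4,  H_2 = 0.

We work with the vertex ordering 0 < 1 < 2 < 3 < 4 < 5 < 6 < 7 < 8. The simplices of K, each written with vertices in increasing order, are:

  0-simplices (9): [0], [1], [2], [3], [4], [5], [6], [7], [8]
  1-simplices (15): [0,2], [0,7], [1,5], [1,6], [1,7], [2,3], [2,6], [2,8], [3,4], [3,7], [4,5], [4,8], [5,7], [5,8], [6,8]
  2-simplices (3): [1,5,7], [2,6,8], [4,5,8]

so the chain groups are C_0 ≅ Z^9, C_1 ≅ Z^15, C_2 ≅ Z^3.

Boundary ∂_1: C_1 → C_0 is given by ∂[p,q] = [q] − [p]. For instance
  ∂[0,2] = [2] − [0].
The 9×15 boundary matrix has rank 8 and Smith normal form diag(1,1,1,1,1,1,1,1).

Boundary ∂_2: C_2 → C_1 sends each 2-simplex [p,q,r] to [q,r] − [p,r] + [p,q]. For instance
  ∂[4,5,8] = [5,8] − [4,8] + [4,5],
  ∂[2,6,8] = [6,8] − [2,8] + [2,6].
The 15×3 boundary matrix has rank 3 and Smith normal form diag(1,1,1).

Now H_k = ker ∂_k / im ∂_{k+1}, so:

  H_0: rank C_0 − rank ∂_1 = 9 − 8 = 1, and the invariant factors of ∂_1 are all 1, so H_0 ≅ Z.
  H_1: rank ker ∂_1 − rank ∂_2 = (15 − 8) − 3 = 4, and the invariant factors of ∂_2 are all 1, so H_1 ≅ Z^4.
  H_2: rank ker ∂_2 − rank ∂_3 = (3 − 3) − 0 = 0, and there is no ∂_3, so H_2 ≅ 0.

As a check, the Euler characteristic is 9 − 15 + 3 = -3, which agrees with 1 − 4 + 0 = -3.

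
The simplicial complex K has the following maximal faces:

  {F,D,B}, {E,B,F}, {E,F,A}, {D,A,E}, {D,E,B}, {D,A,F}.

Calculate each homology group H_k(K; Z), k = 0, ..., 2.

H_0 ≅ Z,  H_1 = 0,  H_2 ≅ Z.

K has 5 vertices, 9 edges, 6 triangles.
rank ∂_0 = 0, rank ∂_1 = 4 ⇒ b_0 = 5 − 0 − 4 = 1; all invariant factors of ∂_1 are 1 so no torsion. So H_0 ≅ Z.
rank ∂_1 = 4, rank ∂_2 = 5 ⇒ b_1 = 9 − 4 − 5 = 0; all invariant factors of ∂_2 are 1 so no torsion. So H_1 ≅ 0.
rank ∂_2 = 5, rank ∂_3 = 0 ⇒ b_2 = 6 − 5 − 0 = 1. So H_2 ≅ Z.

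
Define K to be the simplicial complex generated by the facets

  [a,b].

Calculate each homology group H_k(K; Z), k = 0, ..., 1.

H_0 ≅ Z,  H_1 = 0.

Take the total order a < b on the vertex set. Then K (dimension 1) consists of the simplices:

  0-simplices (2): a, b
  1-simplices (1): ab

so the chain groups are C_0 ≅ Z^2, C_1 ≅ Z^1.

The boundary map ∂_1: C_1 → C_0 is given by ∂[p,q] = [q] − [p].
The resulting 2×1 matrix has rank 1, and its Smith normal form has invariant factors (1).

From H_k ≅ ker(∂_k) / im(∂_{k+1}) we obtain:

  H_0: rank C_0 − rank ∂_1 = 2 − 1 = 1, and the invariant factors of ∂_1 are all 1, so H_0 ≅ Z.
  H_1: rank ker ∂_1 − rank ∂_2 = (1 − 1) − 0 = 0, and there is no ∂_2, so H_1 ≅ 0.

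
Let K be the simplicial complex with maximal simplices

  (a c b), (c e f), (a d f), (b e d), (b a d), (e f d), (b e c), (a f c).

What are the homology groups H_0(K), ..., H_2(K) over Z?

Fix the vertex order a < b < c < d < e < f and write every simplex with vertices in increasing order. Then dim K = 2 and the simplices of K are:

  0-simplices (6): a, b, c, d, e, f
  1-simplices (12): ab, ac, ad, af, bc, bd, be, ce, cf, de, df, ef
  2-simplices (8): abc, abd, acf, adf, bce, bde, cef, def

Hence C_0 ≅ Z^6, C_1 ≅ Z^12, C_2 ≅ Z^8.

The boundary map ∂_1: C_1 → C_0 is given by ∂[p,q] = [q] − [p]. For instance
  ∂af = f − a.
The 6×12 boundary matrix has rank 5 and Smith normal form diag(1,1,1,1,1).

Boundary ∂_2: C_2 → C_1 maps a triangle to the signed sum of its edges. For instance
  ∂cef = ef − cf + ce,
  ∂abc = bc − ac + ab.
This gives a 12×8 integer matrix of rank 7; reducing to Smith normal form yields diagonal entries (1,1,1,1,1,1,1).

Computing H_k = (kernel of ∂_k) / (image of ∂_{k+1}):

  H_0: rank C_0 − rank ∂_1 = 6 − 5 = 1, and the invariant factors of ∂_1 are all 1, so H_0 = Z.
  H_1: rank ker ∂_1 − rank ∂_2 = (12 − 5) − 7 = 0, and the invariant factors of ∂_2 are all 1, so H_1 = 0.
  H_2: rank ker ∂_2 − rank ∂_3 = (8 − 7) − 0 = 1, and there is no ∂_3, so H_2 = Z.

(K is a triangulation of the 2-sphere S^2.)

H_0 ≅ Z,  H_1 = 0,  H_2 ≅ Z.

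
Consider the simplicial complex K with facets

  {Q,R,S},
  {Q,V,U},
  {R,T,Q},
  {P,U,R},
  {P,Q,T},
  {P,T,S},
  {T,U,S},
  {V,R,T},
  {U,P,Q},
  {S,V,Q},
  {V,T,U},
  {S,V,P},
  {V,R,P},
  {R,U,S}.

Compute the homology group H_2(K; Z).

K has 7 vertices, 21 edges, 14 triangles.
rank ∂_2 = 13, rank ∂_3 = 0 ⇒ b_2 = 14 − 13 − 0 = 1. So H_2 = Z.

H_2 = Z.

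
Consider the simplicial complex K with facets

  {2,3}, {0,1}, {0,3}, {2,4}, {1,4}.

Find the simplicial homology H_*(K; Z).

Fix the vertex order 0 < 1 < 2 < 3 < 4 and write every simplex with vertices in increasing order. Then dim K = 1 and the simplices of K are:

  0-simplices (5): [0], [1], [2], [3], [4]
  1-simplices (5): [0,1], [0,3], [1,4], [2,3], [2,4]

so the chain groups are C_0 ≅ Z^5, C_1 ≅ Z^5.

The boundary map ∂_1: C_1 → C_0 sends each edge [p,q] (with p < q) to q − p.
The resulting 5×5 matrix has rank 4, and its Smith normal form has invariant factors (1,1,1,1).

From H_k ≅ ker(∂_k) / im(∂_{k+1}) we obtain:

  H_0: rank C_0 − rank ∂_1 = 5 − 4 = 1, and the invariant factors of ∂_1 are all 1, so H_0 ≅ Z.
  H_1: rank ker ∂_1 − rank ∂_2 = (5 − 4) − 0 = 1, and there is no ∂_2, so H_1 ≅ Z.

As a check, the Euler characteristic is 5 − 5 = 0, which agrees with 1 − 1 = 0.

H_0 = Z,  H_1 = Z.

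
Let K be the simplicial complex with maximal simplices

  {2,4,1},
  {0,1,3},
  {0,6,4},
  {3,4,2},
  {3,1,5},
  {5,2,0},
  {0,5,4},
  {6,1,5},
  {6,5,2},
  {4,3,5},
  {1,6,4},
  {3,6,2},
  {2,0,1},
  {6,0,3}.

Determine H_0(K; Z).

Fix the vertex order 0 < 1 < 2 < 3 < 4 < 5 < 6 and write every simplex with vertices in increasing order. Then dim K = 2 and the simplices of K are:

  0-simplices (7): [0], [1], [2], [3], [4], [5], [6]
  1-simplices (21): [0,1], [0,2], [0,3], [0,4], [0,5], [0,6], [1,2], [1,3], [1,4], [1,5], [1,6], [2,3], [2,4], [2,5], [2,6], [3,4], [3,5], [3,6], [4,5], [4,6], [5,6]
  2-simplices (14): [0,1,2], [0,1,3], [0,2,5], [0,3,6], [0,4,5], [0,4,6], [1,2,4], [1,3,5], [1,4,6], [1,5,6], [2,3,4], [2,3,6], [2,5,6], [3,4,5]

Hence C_0 ≅ Z^7, C_1 ≅ Z^21, C_2 ≅ Z^14.

∂_1: C_1 → C_0 maps an edge to its endpoints' difference, ∂[p,q] = q − p. For instance
  ∂[3,6] = [6] − [3].
This gives a 7×21 integer matrix of rank 6; reducing to Smith normal form yields diagonal entries (1,1,1,1,1,1).

Boundary ∂_2: C_2 → C_1 maps a triangle to the signed sum of its edges. For instance
  ∂[0,2,5] = [2,5] − [0,5] + [0,2],
  ∂[2,3,4] = [3,4] − [2,4] + [2,3].
As a 21×14 matrix over Z this has rank 13, with invariant factors (1,1,1,1,1,1,1,1,1,1,1,1,1).

From H_k ≅ ker(∂_k) / im(∂_{k+1}) we obtain:

  H_0: rank C_0 − rank ∂_1 = 7 − 6 = 1, and the invariant factors of ∂_1 are all 1, so H_0 ≅ Z.

H_0 = Z.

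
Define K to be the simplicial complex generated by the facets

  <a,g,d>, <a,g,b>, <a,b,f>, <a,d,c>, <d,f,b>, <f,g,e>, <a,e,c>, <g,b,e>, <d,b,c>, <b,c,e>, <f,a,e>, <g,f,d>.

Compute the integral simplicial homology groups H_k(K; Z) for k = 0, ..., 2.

Fix the vertex order a < b < c < d < e < f < g and write every simplex with vertices in increasing order. Then dim K = 2 and the simplices of K are:

  0-simplices (7): a, b, c, d, e, f, g
  1-simplices (18): ab, ac, ad, ae, af, ag, bc, bd, be, bf, bg, cd, ce, df, dg, ef, eg, fg
  2-simplices (12): abf, abg, acd, ace, adg, aef, bcd, bce, bdf, beg, dfg, efg

so the chain groups are C_0 ≅ Z^7, C_1 ≅ Z^18, C_2 ≅ Z^12.

∂_1: C_1 → C_0 is given by ∂[p,q] = [q] − [p]. For instance
  ∂df = f − d.
The 7×18 boundary matrix has rank 6 and Smith normal form diag(1,1,1,1,1,1).

∂_2: C_2 → C_1 sends each 2-simplex [p,q,r] to [q,r] − [p,r] + [p,q]. For instance
  ∂efg = fg − eg + ef,
  ∂ace = ce − ae + ac.
As a 18×12 matrix over Z this has rank 12, with invariant factors (1,1,1,1,1,1,1,1,1,1,1,2).

Computing H_k = (kernel of ∂_k) / (image of ∂_{k+1}):

  H_0: rank C_0 − rank ∂_1 = 7 − 6 = 1, and the invariant factors of ∂_1 are all 1, so H_0 ≅ Z.
  H_1: rank ker ∂_1 − rank ∂_2 = (18 − 6) − 12 = 0, and ∂_2 has invariant factor 2 > 1, so H_1 ≅ Z/2.
  H_2: rank ker ∂_2 − rank ∂_3 = (12 − 12) − 0 = 0, and there is no ∂_3, so H_2 ≅ 0.

As a check, the Euler characteristic is 7 − 18 + 12 = 1, which agrees with 1 − 0 + 0 = 1.
(K is a triangulation of the real projective plane RP^2.)

H_0 ≅ Z,  H_1 ≅ Z/2,  H_2 = 0.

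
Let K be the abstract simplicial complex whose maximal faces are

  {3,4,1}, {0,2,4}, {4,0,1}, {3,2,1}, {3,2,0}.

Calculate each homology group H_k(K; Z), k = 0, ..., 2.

Take the total order 0 < 1 < 2 < 3 < 4 on the vertex set. Then K (dimension 2) consists of the simplices:

  0-simplices (5): [0], [1], [2], [3], [4]
  1-simplices (10): [0,1], [0,2], [0,3], [0,4], [1,2], [1,3], [1,4], [2,3], [2,4], [3,4]
  2-simplices (5): [0,1,4], [0,2,3], [0,2,4], [1,2,3], [1,3,4]

Hence C_0 ≅ Z^5, C_1 ≅ Z^10, C_2 ≅ Z^5.

The boundary map ∂_1: C_1 → C_0 is given by ∂[p,q] = [q] − [p]. For instance
  ∂[2,4] = [4] − [2].
The 5×10 boundary matrix has rank 4 and Smith normal form diag(1,1,1,1).

∂_2: C_2 → C_1 sends each 2-simplex [p,q,r] to [q,r] − [p,r] + [p,q]. For instance
  ∂[0,1,4] = [1,4] − [0,4] + [0,1],
  ∂[0,2,3] = [2,3] − [0,3] + [0,2].
The 10×5 boundary matrix has rank 5 and Smith normal form diag(1,1,1,1,1).

From H_k ≅ ker(∂_k) / im(∂_{k+1}) we obtain:

  H_0: rank C_0 − rank ∂_1 = 5 − 4 = 1, and the invariant factors of ∂_1 are all 1, so H_0 ≅ Z.
  H_1: rank ker ∂_1 − rank ∂_2 = (10 − 4) − 5 = 1, and the invariant factors of ∂_2 are all 1, so H_1 ≅ Z.
  H_2: rank ker ∂_2 − rank ∂_3 = (5 − 5) − 0 = 0, and there is no ∂_3, so H_2 ≅ 0.

H_0 = Z,  H_1 = Z,  H_2 = 0.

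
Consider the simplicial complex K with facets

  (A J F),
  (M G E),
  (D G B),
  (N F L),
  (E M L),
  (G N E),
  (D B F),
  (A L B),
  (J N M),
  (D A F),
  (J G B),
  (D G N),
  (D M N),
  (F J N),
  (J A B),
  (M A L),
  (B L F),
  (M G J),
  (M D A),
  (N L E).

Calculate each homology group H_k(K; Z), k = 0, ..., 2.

H_0 = Z,  H_1 = Z ⊕ Z/2Z,  H_2 = 0.

K has 10 vertices, 30 edges, 20 triangles.
rank ∂_0 = 0, rank ∂_1 = 9 ⇒ b_0 = 10 − 0 − 9 = 1; all invariant factors of ∂_1 are 1 so no torsion. So H_0 ≅ Z.
rank ∂_1 = 9, rank ∂_2 = 20 ⇒ b_1 = 30 − 9 − 20 = 1; ∂_2 has invariant factor(s) [2] giving torsion. So H_1 ≅ Z ⊕ Z/2Z.
rank ∂_2 = 20, rank ∂_3 = 0 ⇒ b_2 = 20 − 20 − 0 = 0. So H_2 ≅ 0.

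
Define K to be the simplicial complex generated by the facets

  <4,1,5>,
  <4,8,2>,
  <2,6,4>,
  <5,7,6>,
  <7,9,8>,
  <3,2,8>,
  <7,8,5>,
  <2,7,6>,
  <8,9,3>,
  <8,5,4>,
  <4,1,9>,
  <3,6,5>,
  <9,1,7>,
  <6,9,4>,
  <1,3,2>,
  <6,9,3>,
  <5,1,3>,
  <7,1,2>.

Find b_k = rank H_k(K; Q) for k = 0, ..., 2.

Take the total order 1 < 2 < 3 < 4 < 5 < 6 < 7 < 8 < 9 on the vertex set. Then K (dimension 2) consists of the simplices:

  0-simplices (9): [1], [2], [3], [4], [5], [6], [7], [8], [9]
  1-simplices (27): (27 of them)
  2-simplices (18): [1,2,3], [1,2,7], [1,3,5], [1,4,5], [1,4,9], [1,7,9], [2,3,8], [2,4,6], [2,4,8], [2,6,7], [3,5,6], [3,6,9], [3,8,9], [4,5,8], [4,6,9], [5,6,7], [5,7,8], [7,8,9]

so the chain groups are C_0 ≅ Z^9, C_1 ≅ Z^27, C_2 ≅ Z^18.

The boundary map ∂_1: C_1 → C_0 maps an edge to its endpoints' difference, ∂[p,q] = q − p. For instance
  ∂[1,5] = [5] − [1].
As a 9×27 matrix over Z this has rank 8, with invariant factors (1,1,1,1,1,1,1,1).

The boundary map ∂_2: C_2 → C_1 acts by ∂[p,q,r] = [q,r] − [p,r] + [p,q]. For instance
  ∂[7,8,9] = [8,9] − [7,9] + [7,8],
  ∂[1,4,5] = [4,5] − [1,5] + [1,4].
This gives a 27×18 integer matrix of rank 17; reducing to Smith normal form yields diagonal entries (1,1,1,1,1,1,1,1,1,1,1,1,1,1,1,1,1).

Computing H_k = (kernel of ∂_k) / (image of ∂_{k+1}):

  H_0: rank C_0 − rank ∂_1 = 9 − 8 = 1, and the invariant factors of ∂_1 are all 1, so H_0 = Z.
  H_1: rank ker ∂_1 − rank ∂_2 = (27 − 8) − 17 = 2, and the invariant factors of ∂_2 are all 1, so H_1 = Z^2.
  H_2: rank ker ∂_2 − rank ∂_3 = (18 − 17) − 0 = 1, and there is no ∂_3, so H_2 = Z.

Hence the Betti numbers are b_0 = 1, b_1 = 2, b_2 = 1.

b_0 = 1, b_1 = 2, b_2 = 1.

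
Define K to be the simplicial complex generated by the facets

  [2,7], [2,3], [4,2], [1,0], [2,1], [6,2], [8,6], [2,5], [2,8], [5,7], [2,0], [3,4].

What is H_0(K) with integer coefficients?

We work with the vertex ordering 0 < 1 < 2 < 3 < 4 < 5 < 6 < 7 < 8. The simplices of K, each written with vertices in increasing order, are:

  0-simplices (9): [0], [1], [2], [3], [4], [5], [6], [7], [8]
  1-simplices (12): [0,1], [0,2], [1,2], [2,3], [2,4], [2,5], [2,6], [2,7], [2,8], [3,4], [5,7], [6,8]

giving chain groups C_0 ≅ Z^9, C_1 ≅ Z^12.

∂_1: C_1 → C_0 is given by ∂[p,q] = [q] − [p].
This gives a 9×12 integer matrix of rank 8; reducing to Smith normal form yields diagonal entries (1,1,1,1,1,1,1,1).

From H_k ≅ ker(∂_k) / im(∂_{k+1}) we obtain:

  H_0: rank C_0 − rank ∂_1 = 9 − 8 = 1, and the invariant factors of ∂_1 are all 1, so H_0 = Z.

H_0 = Z.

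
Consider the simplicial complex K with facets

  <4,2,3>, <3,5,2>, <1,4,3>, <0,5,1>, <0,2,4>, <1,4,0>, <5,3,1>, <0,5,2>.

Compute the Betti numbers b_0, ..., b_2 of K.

b_0 = 1, b_1 = 0, b_2 = 1.

Take the total order 0 < 1 < 2 < 3 < 4 < 5 on the vertex set. Then K (dimension 2) consists of the simplices:

  0-simplices (6): [0], [1], [2], [3], [4], [5]
  1-simplices (12): [0,1], [0,2], [0,4], [0,5], [1,3], [1,4], [1,5], [2,3], [2,4], [2,5], [3,4], [3,5]
  2-simplices (8): [0,1,4], [0,1,5], [0,2,4], [0,2,5], [1,3,4], [1,3,5], [2,3,4], [2,3,5]

Hence C_0 ≅ Z^6, C_1 ≅ Z^12, C_2 ≅ Z^8.

∂_1: C_1 → C_0 sends each edge [p,q] (with p < q) to q − p.
The 6×12 boundary matrix has rank 5 and Smith normal form diag(1,1,1,1,1).

∂_2: C_2 → C_1 acts by ∂[p,q,r] = [q,r] − [p,r] + [p,q]. For instance
  ∂[0,1,4] = [1,4] − [0,4] + [0,1],
  ∂[0,1,5] = [1,5] − [0,5] + [0,1].
The 12×8 boundary matrix has rank 7 and Smith normal form diag(1,1,1,1,1,1,1).

From H_k ≅ ker(∂_k) / im(∂_{k+1}) we obtain:

  H_0: rank C_0 − rank ∂_1 = 6 − 5 = 1, and the invariant factors of ∂_1 are all 1, so H_0 ≅ Z.
  H_1: rank ker ∂_1 − rank ∂_2 = (12 − 5) − 7 = 0, and the invariant factors of ∂_2 are all 1, so H_1 ≅ 0.
  H_2: rank ker ∂_2 − rank ∂_3 = (8 − 7) − 0 = 1, and there is no ∂_3, so H_2 ≅ Z.

Hence the Betti numbers are b_0 = 1, b_1 = 0, b_2 = 1.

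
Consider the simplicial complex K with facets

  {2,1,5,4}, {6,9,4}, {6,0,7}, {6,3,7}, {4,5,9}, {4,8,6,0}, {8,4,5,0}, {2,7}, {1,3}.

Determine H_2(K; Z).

H_2 ≅ 0.

Order the vertices as 0 < 1 < 2 < 3 < 4 < 5 < 6 < 7 < 8 < 9. Listing each simplex with vertices in this order, K has dimension 3 with simplices:

  0-simplices (10): [0], [1], [2], [3], [4], [5], [6], [7], [8], [9]
  1-simplices (23): [0,4], [0,5], [0,6], [0,7], [0,8], [1,2], [1,3], [1,4], [1,5], [2,4], [2,5], [2,7], [3,6], [3,7], [4,5], [4,6], [4,8], [4,9], [5,8], [5,9], [6,7], [6,8], [6,9]
  2-simplices (15): [0,4,5], [0,4,6], [0,4,8], [0,5,8], [0,6,7], [0,6,8], [1,2,4], [1,2,5], [1,4,5], [2,4,5], [3,6,7], [4,5,8], [4,5,9], [4,6,8], [4,6,9]
  3-simplices (3): [0,4,5,8], [0,4,6,8], [1,2,4,5]

Hence C_0 ≅ Z^10, C_1 ≅ Z^23, C_2 ≅ Z^15, C_3 ≅ Z^3.

∂_1: C_1 → C_0 is given by ∂[p,q] = [q] − [p].
As a 10×23 matrix over Z this has rank 9, with invariant factors (1,1,1,1,1,1,1,1,1).

The boundary map ∂_2: C_2 → C_1 acts by ∂[p,q,r] = [q,r] − [p,r] + [p,q]. For instance
  ∂[2,4,5] = [4,5] − [2,5] + [2,4],
  ∂[0,4,5] = [4,5] − [0,5] + [0,4].
The 23×15 boundary matrix has rank 12 and Smith normal form diag(1,1,1,1,1,1,1,1,1,1,1,1).

The boundary map ∂_3: C_3 → C_2 sends each 3-simplex σ to the alternating sum Σ_i (−1)^i (σ with its i-th vertex removed). For instance
  ∂[0,4,6,8] = [4,6,8] − [0,6,8] + [0,4,8] − [0,4,6],
  ∂[1,2,4,5] = [2,4,5] − [1,4,5] + [1,2,5] − [1,2,4].
As a 15×3 matrix over Z this has rank 3, with invariant factors (1,1,1).

Computing H_k = (kernel of ∂_k) / (image of ∂_{k+1}):

  H_2: rank ker ∂_2 − rank ∂_3 = (15 − 12) − 3 = 0, and the invariant factors of ∂_3 are all 1, so H_2 = 0.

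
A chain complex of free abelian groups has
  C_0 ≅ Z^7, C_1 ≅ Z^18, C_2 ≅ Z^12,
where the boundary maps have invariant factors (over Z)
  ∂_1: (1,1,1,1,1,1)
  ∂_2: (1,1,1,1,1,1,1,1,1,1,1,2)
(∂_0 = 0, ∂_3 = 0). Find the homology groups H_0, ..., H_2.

H_0 ≅ Z,  H_1 ≅ Z/2,  H_2 = 0.

H_0: b_0 = 7 − 0 − 6 = 1; torsion from ∂_1 factors > 1: none. So H_0 ≅ Z.
H_1: b_1 = 18 − 6 − 12 = 0; torsion from ∂_2 factors > 1: [2]. So H_1 ≅ Z/2.
H_2: b_2 = 12 − 12 − 0 = 0; torsion from ∂_3 factors > 1: none. So H_2 ≅ 0.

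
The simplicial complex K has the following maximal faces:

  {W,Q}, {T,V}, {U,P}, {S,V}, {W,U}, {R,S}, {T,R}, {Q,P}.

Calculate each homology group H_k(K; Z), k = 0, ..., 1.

Fix the vertex order P < Q < R < S < T < U < V < W and write every simplex with vertices in increasing order. Then dim K = 1 and the simplices of K are:

  0-simplices (8): P, Q, R, S, T, U, V, W
  1-simplices (8): PQ, PU, QW, RS, RT, SV, TV, UW

Hence C_0 ≅ Z^8, C_1 ≅ Z^8.

Boundary ∂_1: C_1 → C_0 maps an edge to its endpoints' difference, ∂[p,q] = q − p. For instance
  ∂TV = V − T.
The resulting 8×8 matrix has rank 6, and its Smith normal form has invariant factors (1,1,1,1,1,1).

From H_k ≅ ker(∂_k) / im(∂_{k+1}) we obtain:

  H_0: rank C_0 − rank ∂_1 = 8 − 6 = 2, and the invariant factors of ∂_1 are all 1, so H_0 = Z^2.
  H_1: rank ker ∂_1 − rank ∂_2 = (8 − 6) − 0 = 2, and there is no ∂_2, so H_1 = Z^2.

As a check, the Euler characteristic is 8 − 8 = 0, which agrees with 2 − 2 = 0.

H_0 ≅ Z^2,  H_1 ≅ Z^2.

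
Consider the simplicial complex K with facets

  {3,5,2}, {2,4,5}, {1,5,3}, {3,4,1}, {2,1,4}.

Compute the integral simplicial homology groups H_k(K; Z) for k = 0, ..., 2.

H_0 ≅ Z,  H_1 ≅ Z,  H_2 = 0.

We work with the vertex ordering 1 < 2 < 3 < 4 < 5. The simplices of K, each written with vertices in increasing order, are:

  0-simplices (5): [1], [2], [3], [4], [5]
  1-simplices (10): [1,2], [1,3], [1,4], [1,5], [2,3], [2,4], [2,5], [3,4], [3,5], [4,5]
  2-simplices (5): [1,2,4], [1,3,4], [1,3,5], [2,3,5], [2,4,5]

Hence C_0 ≅ Z^5, C_1 ≅ Z^10, C_2 ≅ Z^5.

The boundary map ∂_1: C_1 → C_0 maps an edge to its endpoints' difference, ∂[p,q] = q − p.
The 5×10 boundary matrix has rank 4 and Smith normal form diag(1,1,1,1).

The boundary map ∂_2: C_2 → C_1 acts by ∂[p,q,r] = [q,r] − [p,r] + [p,q]. For instance
  ∂[1,3,5] = [3,5] − [1,5] + [1,3],
  ∂[1,2,4] = [2,4] − [1,4] + [1,2].
As a 10×5 matrix over Z this has rank 5, with invariant factors (1,1,1,1,1).

Reading off H_k = ker ∂_k / im ∂_{k+1}:

  H_0: rank C_0 − rank ∂_1 = 5 − 4 = 1, and the invariant factors of ∂_1 are all 1, so H_0 = Z.
  H_1: rank ker ∂_1 − rank ∂_2 = (10 − 4) − 5 = 1, and the invariant factors of ∂_2 are all 1, so H_1 = Z.
  H_2: rank ker ∂_2 − rank ∂_3 = (5 − 5) − 0 = 0, and there is no ∂_3, so H_2 = 0.

As a check, the Euler characteristic is 5 − 10 + 5 = 0, which agrees with 1 − 1 + 0 = 0.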